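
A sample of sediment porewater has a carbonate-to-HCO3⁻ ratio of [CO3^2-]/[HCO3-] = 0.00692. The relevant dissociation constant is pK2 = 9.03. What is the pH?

From K2 = [H⁺][CO3^2-]/[HCO3-]:  pH = pK2 + log₁₀([CO3^2-]/[HCO3-])
log₁₀(0.00692) = -2.160
pH = 9.03 + (-2.160) = 6.87

pH = 6.87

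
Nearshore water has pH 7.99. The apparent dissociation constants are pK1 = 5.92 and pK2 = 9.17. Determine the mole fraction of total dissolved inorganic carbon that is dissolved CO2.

α₀ = 1 / (1 + K1/[H⁺] + K1K2/[H⁺]²) = 1 / (1 + 10^+2.07 + 10^+0.89)
   = 1 / (1 + 117.49 + 7.7625) = 1/126.25 = 0.007921

α₀ = 0.00792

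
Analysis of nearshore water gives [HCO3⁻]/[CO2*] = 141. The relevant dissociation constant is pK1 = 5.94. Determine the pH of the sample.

From K1 = [H⁺][HCO3⁻]/[CO2*]:  pH = pK1 + log₁₀([HCO3⁻]/[CO2*])
log₁₀(141) = +2.149
pH = 5.94 + (+2.149) = 8.09

pH = 8.09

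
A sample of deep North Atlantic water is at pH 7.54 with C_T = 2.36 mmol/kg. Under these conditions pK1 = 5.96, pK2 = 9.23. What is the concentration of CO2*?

[CO2*] = 0.0593 mmol/kg

α₀ = 1 / (1 + K1/[H⁺] + K1K2/[H⁺]²) = 1 / (1 + 10^+1.58 + 10^-0.11)
   = 1 / (1 + 38.019 + 0.77625) = 1/39.795 = 0.02513
[CO2*] = α₀ × DIC = 0.02513 × 2.36 = 0.0593 mmol/kg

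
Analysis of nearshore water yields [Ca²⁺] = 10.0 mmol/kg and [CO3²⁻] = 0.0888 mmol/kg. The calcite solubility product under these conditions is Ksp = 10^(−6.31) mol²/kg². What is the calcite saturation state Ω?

Ksp = 10^(−6.31) = 4.898×10^-7
Ω = [Ca²⁺][CO3²⁻]/Ksp = (10.0×10^-3)(0.0888×10^-3) / 4.898×10^-7 = 1.81

Ω = 1.81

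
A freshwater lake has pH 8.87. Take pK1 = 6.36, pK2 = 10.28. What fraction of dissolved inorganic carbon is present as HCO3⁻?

α₁ = 0.960

α₁ = 1 / (1 + [H⁺]/K1 + K2/[H⁺]) = 1 / (1 + 10^-2.51 + 10^-1.41)
   = 1 / (1 + 0.0030903 + 0.038905) = 1/1.0420 = 0.9597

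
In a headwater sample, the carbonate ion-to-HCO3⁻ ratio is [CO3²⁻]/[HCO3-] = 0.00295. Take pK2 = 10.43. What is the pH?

From K2 = [H⁺][CO3²⁻]/[HCO3-]:  pH = pK2 + log₁₀([CO3²⁻]/[HCO3-])
log₁₀(0.00295) = -2.530
pH = 10.43 + (-2.530) = 7.90

pH = 7.90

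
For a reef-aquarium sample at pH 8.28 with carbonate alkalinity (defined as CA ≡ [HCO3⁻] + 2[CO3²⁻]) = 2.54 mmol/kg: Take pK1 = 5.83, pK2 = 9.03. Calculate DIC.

DIC = 2.21 mmol/kg

CA = [HCO3⁻] + 2[CO3²⁻] = (α₁ + 2α₂)·DIC
At pH 8.28: [H⁺]/K1 = 10^-2.45 = 0.0035481, K2/[H⁺] = 10^-0.75 = 0.17783
α₁ = 1/(1 + 0.0035481 + 0.17783) = 1/1.1814 = 0.8465; α₂ = α₁·K2/[H⁺] = 0.1505
α₁ + 2α₂ = 1.1475
DIC = CA / (α₁ + 2α₂) = 2.54 / 1.1475 = 2.21 mmol/kg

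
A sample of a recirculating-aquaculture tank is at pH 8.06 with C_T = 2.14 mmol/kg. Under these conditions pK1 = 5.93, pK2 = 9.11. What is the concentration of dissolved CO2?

α₀ = 1 / (1 + K1/[H⁺] + K1K2/[H⁺]²) = 1 / (1 + 10^+2.13 + 10^+1.08)
   = 1 / (1 + 134.90 + 12.023) = 1/147.92 = 0.006760
[CO2*] = α₀ × DIC = 0.006760 × 2.14 = 0.0145 mmol/kg = 14.5 μmol/kg

[CO2*] = 14.5 μmol/kg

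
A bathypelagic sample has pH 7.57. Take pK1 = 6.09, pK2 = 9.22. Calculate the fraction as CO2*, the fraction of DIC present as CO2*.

α₀ = 1 / (1 + K1/[H⁺] + K1K2/[H⁺]²) = 1 / (1 + 10^+1.48 + 10^-0.17)
   = 1 / (1 + 30.200 + 0.67608) = 1/31.876 = 0.03137

α₀ = 0.0314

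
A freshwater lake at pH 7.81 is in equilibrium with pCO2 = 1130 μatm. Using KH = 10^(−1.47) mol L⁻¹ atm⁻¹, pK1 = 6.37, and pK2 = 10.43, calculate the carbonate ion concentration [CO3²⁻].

[CO2*] = KH · pCO2 = 10^(−1.47) × 1130×10^-6 = 3.829×10^-5 mol/L
α₀ = 1/(1 + K1/[H⁺] + K1K2/[H⁺]²) = 1/(1 + 10^+1.44 + 10^-1.18) = 0.03495
DIC = [CO2*]/α₀ = 3.829×10^-5 / 0.03495 = 1.095 mmol/L
[CO3²⁻] = α₂·DIC; α₂ = 0.002309, so [CO3²⁻] = 0.002309 × 1.095 = 0.00253 mmol/L = 2.53 μmol/L

[CO3²⁻] = 2.53 μmol/L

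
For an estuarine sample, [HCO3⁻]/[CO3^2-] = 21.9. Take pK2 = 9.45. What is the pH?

pH = 8.11

From K2 = [H⁺][CO3^2-]/[HCO3⁻]:  pH = pK2 − log₁₀([HCO3⁻]/[CO3^2-])
log₁₀(21.9) = +1.340
pH = 9.45 − (+1.340) = 8.11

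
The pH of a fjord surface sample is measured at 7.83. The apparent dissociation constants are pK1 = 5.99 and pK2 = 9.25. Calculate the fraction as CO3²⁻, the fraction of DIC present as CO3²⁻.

α₂ = 0.0361

α₂ = 1 / (1 + [H⁺]/K2 + [H⁺]²/(K1K2)) = 1 / (1 + 10^+1.42 + 10^-0.42)
   = 1 / (1 + 26.303 + 0.38019) = 1/27.683 = 0.03612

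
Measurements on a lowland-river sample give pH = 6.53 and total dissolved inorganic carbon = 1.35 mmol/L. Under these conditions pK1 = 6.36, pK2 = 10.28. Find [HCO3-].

α₁ = 1 / (1 + [H⁺]/K1 + K2/[H⁺]) = 1 / (1 + 10^-0.17 + 10^-3.75)
   = 1 / (1 + 0.67608 + 0.00017783) = 1/1.6763 = 0.5966
[HCO3⁻] = α₁ × DIC = 0.5966 × 1.35 = 0.805 mmol/L

[HCO3⁻] = 0.805 mmol/L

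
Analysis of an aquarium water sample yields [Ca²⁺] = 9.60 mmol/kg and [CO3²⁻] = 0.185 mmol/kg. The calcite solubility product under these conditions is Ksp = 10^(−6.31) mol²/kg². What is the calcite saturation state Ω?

Ksp = 10^(−6.31) = 4.898×10^-7
Ω = [Ca²⁺][CO3²⁻]/Ksp = (9.60×10^-3)(0.185×10^-3) / 4.898×10^-7 = 3.63

Ω = 3.63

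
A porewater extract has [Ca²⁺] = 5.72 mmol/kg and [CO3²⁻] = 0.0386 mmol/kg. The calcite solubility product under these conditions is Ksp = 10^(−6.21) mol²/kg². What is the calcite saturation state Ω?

Ksp = 10^(−6.21) = 6.166×10^-7
Ω = [Ca²⁺][CO3²⁻]/Ksp = (5.72×10^-3)(0.0386×10^-3) / 6.166×10^-7 = 0.358

Ω = 0.358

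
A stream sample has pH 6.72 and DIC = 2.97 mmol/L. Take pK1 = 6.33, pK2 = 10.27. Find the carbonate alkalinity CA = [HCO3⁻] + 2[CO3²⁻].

CA = 2.11 mmol/L

CA = [HCO3⁻] + 2[CO3²⁻] = (α₁ + 2α₂)·DIC
At pH 6.72: [H⁺]/K1 = 10^-0.39 = 0.40738, K2/[H⁺] = 10^-3.55 = 0.00028184
α₁ = 1/(1 + 0.40738 + 0.00028184) = 1/1.4077 = 0.7104; α₂ = α₁·K2/[H⁺] = 0.0002002
α₁ + 2α₂ = 0.7108
CA = 0.7108 × 2.97 = 2.11 mmol/L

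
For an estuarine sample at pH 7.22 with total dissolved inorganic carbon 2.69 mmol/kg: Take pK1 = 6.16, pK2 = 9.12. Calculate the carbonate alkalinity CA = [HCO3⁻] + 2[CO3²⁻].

CA = 2.51 mmol/kg

CA = [HCO3⁻] + 2[CO3²⁻] = (α₁ + 2α₂)·DIC
At pH 7.22: [H⁺]/K1 = 10^-1.06 = 0.087096, K2/[H⁺] = 10^-1.90 = 0.012589
α₁ = 1/(1 + 0.087096 + 0.012589) = 1/1.0997 = 0.9094; α₂ = α₁·K2/[H⁺] = 0.01145
α₁ + 2α₂ = 0.9322
CA = 0.9322 × 2.69 = 2.51 mmol/kg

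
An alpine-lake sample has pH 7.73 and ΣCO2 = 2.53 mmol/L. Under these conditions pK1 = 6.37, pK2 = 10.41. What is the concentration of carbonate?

[CO3²⁻] = 5.05 μmol/L

α₂ = 1 / (1 + [H⁺]/K2 + [H⁺]²/(K1K2)) = 1 / (1 + 10^+2.68 + 10^+1.32)
   = 1 / (1 + 478.63 + 20.893) = 1/500.52 = 0.001998
[CO3²⁻] = α₂ × DIC = 0.001998 × 2.53 = 0.00505 mmol/L = 5.05 μmol/L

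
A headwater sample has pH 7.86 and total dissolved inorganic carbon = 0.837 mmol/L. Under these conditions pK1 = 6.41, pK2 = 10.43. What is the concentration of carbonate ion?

α₂ = 1 / (1 + [H⁺]/K2 + [H⁺]²/(K1K2)) = 1 / (1 + 10^+2.57 + 10^+1.12)
   = 1 / (1 + 371.54 + 13.183) = 1/385.72 = 0.002593
[CO3²⁻] = α₂ × DIC = 0.002593 × 0.837 = 0.00217 mmol/L = 2.17 μmol/L

[CO3²⁻] = 2.17 μmol/L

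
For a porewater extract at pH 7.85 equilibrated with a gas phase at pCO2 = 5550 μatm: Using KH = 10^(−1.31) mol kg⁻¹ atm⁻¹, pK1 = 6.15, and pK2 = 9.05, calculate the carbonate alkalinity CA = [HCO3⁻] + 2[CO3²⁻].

[CO2*] = KH · pCO2 = 10^(−1.31) × 5550×10^-6 = 2.718×10^-4 mol/kg
α₀ = 1/(1 + K1/[H⁺] + K1K2/[H⁺]²) = 1/(1 + 10^+1.70 + 10^+0.50) = 0.01842
DIC = [CO2*]/α₀ = 2.718×10^-4 / 0.01842 = 14.76 mmol/kg
CA = (α₁ + 2α₂)·DIC = (0.9233 + 2×0.05826) × 14.76 = 15.3 mmol/kg

CA = 15.3 mmol/kg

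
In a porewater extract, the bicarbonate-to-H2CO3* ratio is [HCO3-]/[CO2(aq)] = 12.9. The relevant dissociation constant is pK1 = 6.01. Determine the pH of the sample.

From K1 = [H⁺][HCO3-]/[CO2(aq)]:  pH = pK1 + log₁₀([HCO3-]/[CO2(aq)])
log₁₀(12.9) = +1.111
pH = 6.01 + (+1.111) = 7.12

pH = 7.12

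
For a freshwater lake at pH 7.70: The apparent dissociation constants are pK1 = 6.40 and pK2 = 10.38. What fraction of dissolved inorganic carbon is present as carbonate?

α₂ = 0.00199

α₂ = 1 / (1 + [H⁺]/K2 + [H⁺]²/(K1K2)) = 1 / (1 + 10^+2.68 + 10^+1.38)
   = 1 / (1 + 478.63 + 23.988) = 1/503.62 = 0.001986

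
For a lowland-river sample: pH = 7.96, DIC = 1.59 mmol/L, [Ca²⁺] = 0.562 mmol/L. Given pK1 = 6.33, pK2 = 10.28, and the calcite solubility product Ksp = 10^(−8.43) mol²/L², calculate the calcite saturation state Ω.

α₂ = 1 / (1 + [H⁺]/K2 + [H⁺]²/(K1K2)) = 1 / (1 + 10^+2.32 + 10^+0.69)
   = 1 / (1 + 208.93 + 4.8978) = 1/214.83 = 0.004655
[CO3²⁻] = α₂ × DIC = 0.004655 × 1.59 = 0.007401 mmol/L = 7.401 μmol/L
Ksp = 10^(−8.43) = 3.715×10^-9
Ω = [Ca²⁺][CO3²⁻]/Ksp = (0.562×10^-3)(7.401×10^-6) / 3.715×10^-9 = 1.12

Ω = 1.12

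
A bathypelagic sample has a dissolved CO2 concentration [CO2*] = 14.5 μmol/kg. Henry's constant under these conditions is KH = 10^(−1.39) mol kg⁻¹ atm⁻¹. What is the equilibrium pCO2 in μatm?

pCO2 = 356 μatm

KH = 10^(−1.39) = 4.074×10^-2 mol kg⁻¹ atm⁻¹
pCO2 = [CO2*]/KH = 14.5×10^-6 / 4.074×10^-2 = 3.56×10^-4 atm = 356 μatm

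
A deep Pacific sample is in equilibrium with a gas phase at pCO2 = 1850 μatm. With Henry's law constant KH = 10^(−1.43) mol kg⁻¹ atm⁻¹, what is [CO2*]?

KH = 10^(−1.43) = 3.715×10^-2 mol kg⁻¹ atm⁻¹
[CO2*] = KH · pCO2 = 3.715×10^-2 × 1850×10^-6 atm = 6.87×10^-5 mol/kg

[CO2*] = 68.7 μmol/kg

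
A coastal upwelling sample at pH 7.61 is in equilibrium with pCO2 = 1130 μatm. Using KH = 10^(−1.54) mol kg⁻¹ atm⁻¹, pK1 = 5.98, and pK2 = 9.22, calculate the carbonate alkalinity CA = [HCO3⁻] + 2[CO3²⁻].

CA = 1.46 mmol/kg

[CO2*] = KH · pCO2 = 10^(−1.54) × 1130×10^-6 = 3.259×10^-5 mol/kg
α₀ = 1/(1 + K1/[H⁺] + K1K2/[H⁺]²) = 1/(1 + 10^+1.63 + 10^+0.02) = 0.02237
DIC = [CO2*]/α₀ = 3.259×10^-5 / 0.02237 = 1.457 mmol/kg
CA = (α₁ + 2α₂)·DIC = (0.9542 + 2×0.02342) × 1.457 = 1.46 mmol/kg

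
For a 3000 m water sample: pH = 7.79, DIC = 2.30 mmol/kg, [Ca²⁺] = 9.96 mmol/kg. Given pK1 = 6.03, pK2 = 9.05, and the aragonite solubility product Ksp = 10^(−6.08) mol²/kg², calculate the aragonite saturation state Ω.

α₂ = 1 / (1 + [H⁺]/K2 + [H⁺]²/(K1K2)) = 1 / (1 + 10^+1.26 + 10^-0.50)
   = 1 / (1 + 18.197 + 0.31623) = 1/19.513 = 0.05125
[CO3²⁻] = α₂ × DIC = 0.05125 × 2.30 = 0.1179 mmol/kg
Ksp = 10^(−6.08) = 8.318×10^-7
Ω = [Ca²⁺][CO3²⁻]/Ksp = (9.96×10^-3)(1.179×10^-4) / 8.318×10^-7 = 1.41

Ω = 1.41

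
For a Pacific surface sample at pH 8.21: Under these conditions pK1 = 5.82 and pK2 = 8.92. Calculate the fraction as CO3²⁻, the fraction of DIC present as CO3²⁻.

α₂ = 1 / (1 + [H⁺]/K2 + [H⁺]²/(K1K2)) = 1 / (1 + 10^+0.71 + 10^-1.68)
   = 1 / (1 + 5.1286 + 0.020893) = 1/6.1495 = 0.1626

α₂ = 0.163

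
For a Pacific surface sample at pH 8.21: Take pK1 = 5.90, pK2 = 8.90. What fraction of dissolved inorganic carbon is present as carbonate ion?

α₂ = 1 / (1 + [H⁺]/K2 + [H⁺]²/(K1K2)) = 1 / (1 + 10^+0.69 + 10^-1.62)
   = 1 / (1 + 4.8978 + 0.023988) = 1/5.9218 = 0.1689

α₂ = 0.169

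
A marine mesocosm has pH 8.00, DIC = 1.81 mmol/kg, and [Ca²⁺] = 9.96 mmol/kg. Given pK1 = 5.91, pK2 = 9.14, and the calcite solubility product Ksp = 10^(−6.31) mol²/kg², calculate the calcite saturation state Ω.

α₂ = 1 / (1 + [H⁺]/K2 + [H⁺]²/(K1K2)) = 1 / (1 + 10^+1.14 + 10^-0.95)
   = 1 / (1 + 13.804 + 0.11220) = 1/14.916 = 0.06704
[CO3²⁻] = α₂ × DIC = 0.06704 × 1.81 = 0.1213 mmol/kg
Ksp = 10^(−6.31) = 4.898×10^-7
Ω = [Ca²⁺][CO3²⁻]/Ksp = (9.96×10^-3)(1.213×10^-4) / 4.898×10^-7 = 2.47

Ω = 2.47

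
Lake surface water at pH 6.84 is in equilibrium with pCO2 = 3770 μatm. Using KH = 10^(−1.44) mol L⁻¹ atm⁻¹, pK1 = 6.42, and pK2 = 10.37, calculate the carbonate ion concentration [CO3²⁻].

[CO3²⁻] = 0.106 μmol/L

[CO2*] = KH · pCO2 = 10^(−1.44) × 3770×10^-6 = 1.369×10^-4 mol/L
α₀ = 1/(1 + K1/[H⁺] + K1K2/[H⁺]²) = 1/(1 + 10^+0.42 + 10^-3.11) = 0.2754
DIC = [CO2*]/α₀ = 1.369×10^-4 / 0.2754 = 0.4970 mmol/L
[CO3²⁻] = α₂·DIC; α₂ = 0.0002138, so [CO3²⁻] = 0.0002138 × 0.4970 = 0.000106 mmol/L = 0.106 μmol/L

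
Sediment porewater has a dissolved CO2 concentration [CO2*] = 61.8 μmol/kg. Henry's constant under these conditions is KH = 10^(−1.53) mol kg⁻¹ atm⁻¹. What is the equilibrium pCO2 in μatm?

pCO2 = 2090 μatm

KH = 10^(−1.53) = 2.951×10^-2 mol kg⁻¹ atm⁻¹
pCO2 = [CO2*]/KH = 61.8×10^-6 / 2.951×10^-2 = 2.09×10^-3 atm = 2090 μatm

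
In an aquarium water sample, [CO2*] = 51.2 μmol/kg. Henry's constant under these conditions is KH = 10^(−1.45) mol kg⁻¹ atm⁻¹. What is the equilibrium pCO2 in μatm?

pCO2 = 1440 μatm

KH = 10^(−1.45) = 3.548×10^-2 mol kg⁻¹ atm⁻¹
pCO2 = [CO2*]/KH = 51.2×10^-6 / 3.548×10^-2 = 1.44×10^-3 atm = 1440 μatm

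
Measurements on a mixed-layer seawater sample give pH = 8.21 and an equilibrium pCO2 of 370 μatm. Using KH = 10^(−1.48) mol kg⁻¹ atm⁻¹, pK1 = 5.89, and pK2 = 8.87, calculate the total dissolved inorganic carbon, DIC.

[CO2*] = KH · pCO2 = 10^(−1.48) × 370×10^-6 = 1.225×10^-5 mol/kg
α₀ = 1/(1 + K1/[H⁺] + K1K2/[H⁺]²) = 1/(1 + 10^+2.32 + 10^+1.66) = 0.003912
DIC = [CO2*]/α₀ = 1.225×10^-5 / 0.003912 = 3.13 mmol/kg

DIC = 3.13 mmol/kg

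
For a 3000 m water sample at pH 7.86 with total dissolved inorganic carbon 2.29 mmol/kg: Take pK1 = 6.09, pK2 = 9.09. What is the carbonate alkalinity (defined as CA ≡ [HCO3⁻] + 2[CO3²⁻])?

CA = 2.38 mmol/kg

CA = [HCO3⁻] + 2[CO3²⁻] = (α₁ + 2α₂)·DIC
At pH 7.86: [H⁺]/K1 = 10^-1.77 = 0.016982, K2/[H⁺] = 10^-1.23 = 0.058884
α₁ = 1/(1 + 0.016982 + 0.058884) = 1/1.0759 = 0.9295; α₂ = α₁·K2/[H⁺] = 0.05473
α₁ + 2α₂ = 1.0389
CA = 1.0389 × 2.29 = 2.38 mmol/kg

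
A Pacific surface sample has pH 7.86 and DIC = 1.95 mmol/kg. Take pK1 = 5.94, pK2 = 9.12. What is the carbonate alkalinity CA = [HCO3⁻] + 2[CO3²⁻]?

CA = [HCO3⁻] + 2[CO3²⁻] = (α₁ + 2α₂)·DIC
At pH 7.86: [H⁺]/K1 = 10^-1.92 = 0.012023, K2/[H⁺] = 10^-1.26 = 0.054954
α₁ = 1/(1 + 0.012023 + 0.054954) = 1/1.0670 = 0.9372; α₂ = α₁·K2/[H⁺] = 0.05150
α₁ + 2α₂ = 1.0402
CA = 1.0402 × 1.95 = 2.03 mmol/kg

CA = 2.03 mmol/kg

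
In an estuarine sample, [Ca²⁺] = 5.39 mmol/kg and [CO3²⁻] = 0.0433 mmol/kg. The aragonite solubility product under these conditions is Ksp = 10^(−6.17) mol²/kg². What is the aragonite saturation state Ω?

Ksp = 10^(−6.17) = 6.761×10^-7
Ω = [Ca²⁺][CO3²⁻]/Ksp = (5.39×10^-3)(0.0433×10^-3) / 6.761×10^-7 = 0.345

Ω = 0.345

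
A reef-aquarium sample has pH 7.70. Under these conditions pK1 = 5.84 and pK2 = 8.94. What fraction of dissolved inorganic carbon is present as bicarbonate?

α₁ = 1 / (1 + [H⁺]/K1 + K2/[H⁺]) = 1 / (1 + 10^-1.86 + 10^-1.24)
   = 1 / (1 + 0.013804 + 0.057544) = 1/1.0713 = 0.9334

α₁ = 0.933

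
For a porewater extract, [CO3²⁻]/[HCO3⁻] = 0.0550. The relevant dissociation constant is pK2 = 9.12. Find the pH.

pH = 7.86

From K2 = [H⁺][CO3²⁻]/[HCO3⁻]:  pH = pK2 + log₁₀([CO3²⁻]/[HCO3⁻])
log₁₀(0.0550) = -1.260
pH = 9.12 + (-1.260) = 7.86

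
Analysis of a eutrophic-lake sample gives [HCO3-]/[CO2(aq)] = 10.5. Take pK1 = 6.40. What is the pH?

pH = 7.42

From K1 = [H⁺][HCO3-]/[CO2(aq)]:  pH = pK1 + log₁₀([HCO3-]/[CO2(aq)])
log₁₀(10.5) = +1.021
pH = 6.40 + (+1.021) = 7.42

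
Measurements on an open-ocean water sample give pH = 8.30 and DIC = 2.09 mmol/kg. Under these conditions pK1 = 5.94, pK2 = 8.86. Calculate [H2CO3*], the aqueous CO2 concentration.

α₀ = 1 / (1 + K1/[H⁺] + K1K2/[H⁺]²) = 1 / (1 + 10^+2.36 + 10^+1.80)
   = 1 / (1 + 229.09 + 63.096) = 1/293.18 = 0.003411
[CO2*] = α₀ × DIC = 0.003411 × 2.09 = 0.00713 mmol/kg = 7.13 μmol/kg

[CO2*] = 7.13 μmol/kg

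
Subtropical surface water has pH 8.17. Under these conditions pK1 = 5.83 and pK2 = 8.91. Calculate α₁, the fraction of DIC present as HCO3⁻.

α₁ = 0.843

α₁ = 1 / (1 + [H⁺]/K1 + K2/[H⁺]) = 1 / (1 + 10^-2.34 + 10^-0.74)
   = 1 / (1 + 0.0045709 + 0.18197) = 1/1.1865 = 0.8428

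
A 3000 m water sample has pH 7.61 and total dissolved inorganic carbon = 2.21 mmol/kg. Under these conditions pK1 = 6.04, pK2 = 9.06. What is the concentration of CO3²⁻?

α₂ = 1 / (1 + [H⁺]/K2 + [H⁺]²/(K1K2)) = 1 / (1 + 10^+1.45 + 10^-0.12)
   = 1 / (1 + 28.184 + 0.75858) = 1/29.942 = 0.03340
[CO3²⁻] = α₂ × DIC = 0.03340 × 2.21 = 0.0738 mmol/kg

[CO3²⁻] = 0.0738 mmol/kg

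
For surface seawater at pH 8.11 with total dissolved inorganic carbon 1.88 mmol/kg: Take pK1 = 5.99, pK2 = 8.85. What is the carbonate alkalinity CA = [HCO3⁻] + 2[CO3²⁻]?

CA = [HCO3⁻] + 2[CO3²⁻] = (α₁ + 2α₂)·DIC
At pH 8.11: [H⁺]/K1 = 10^-2.12 = 0.0075858, K2/[H⁺] = 10^-0.74 = 0.18197
α₁ = 1/(1 + 0.0075858 + 0.18197) = 1/1.1896 = 0.8406; α₂ = α₁·K2/[H⁺] = 0.1530
α₁ + 2α₂ = 1.1466
CA = 1.1466 × 1.88 = 2.16 mmol/kg

CA = 2.16 mmol/kg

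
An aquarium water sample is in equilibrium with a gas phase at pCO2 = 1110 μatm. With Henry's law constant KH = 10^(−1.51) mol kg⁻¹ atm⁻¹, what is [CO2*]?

[CO2*] = 34.3 μmol/kg

KH = 10^(−1.51) = 3.090×10^-2 mol kg⁻¹ atm⁻¹
[CO2*] = KH · pCO2 = 3.090×10^-2 × 1110×10^-6 atm = 3.43×10^-5 mol/kg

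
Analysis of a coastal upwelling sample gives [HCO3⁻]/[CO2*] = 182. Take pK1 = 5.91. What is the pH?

From K1 = [H⁺][HCO3⁻]/[CO2*]:  pH = pK1 + log₁₀([HCO3⁻]/[CO2*])
log₁₀(182) = +2.260
pH = 5.91 + (+2.260) = 8.17

pH = 8.17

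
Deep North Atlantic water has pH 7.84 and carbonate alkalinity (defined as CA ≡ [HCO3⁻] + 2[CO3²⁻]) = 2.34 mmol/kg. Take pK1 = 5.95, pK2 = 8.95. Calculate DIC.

DIC = 2.21 mmol/kg

CA = [HCO3⁻] + 2[CO3²⁻] = (α₁ + 2α₂)·DIC
At pH 7.84: [H⁺]/K1 = 10^-1.89 = 0.012882, K2/[H⁺] = 10^-1.11 = 0.077625
α₁ = 1/(1 + 0.012882 + 0.077625) = 1/1.0905 = 0.9170; α₂ = α₁·K2/[H⁺] = 0.07118
α₁ + 2α₂ = 1.0594
DIC = CA / (α₁ + 2α₂) = 2.34 / 1.0594 = 2.21 mmol/kg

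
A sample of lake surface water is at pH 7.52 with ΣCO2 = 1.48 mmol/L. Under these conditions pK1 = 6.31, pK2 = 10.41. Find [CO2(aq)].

[CO2*] = 0.0859 mmol/L

α₀ = 1 / (1 + K1/[H⁺] + K1K2/[H⁺]²) = 1 / (1 + 10^+1.21 + 10^-1.68)
   = 1 / (1 + 16.218 + 0.020893) = 1/17.239 = 0.05801
[CO2*] = α₀ × DIC = 0.05801 × 1.48 = 0.0859 mmol/L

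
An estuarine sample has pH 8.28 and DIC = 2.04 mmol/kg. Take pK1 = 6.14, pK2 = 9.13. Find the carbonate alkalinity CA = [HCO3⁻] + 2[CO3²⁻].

CA = [HCO3⁻] + 2[CO3²⁻] = (α₁ + 2α₂)·DIC
At pH 8.28: [H⁺]/K1 = 10^-2.14 = 0.0072444, K2/[H⁺] = 10^-0.85 = 0.14125
α₁ = 1/(1 + 0.0072444 + 0.14125) = 1/1.1485 = 0.8707; α₂ = α₁·K2/[H⁺] = 0.1230
α₁ + 2α₂ = 1.1167
CA = 1.1167 × 2.04 = 2.28 mmol/kg

CA = 2.28 mmol/kg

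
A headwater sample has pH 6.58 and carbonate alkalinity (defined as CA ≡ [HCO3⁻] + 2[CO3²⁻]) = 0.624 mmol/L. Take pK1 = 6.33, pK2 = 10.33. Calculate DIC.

DIC = 0.975 mmol/L

CA = [HCO3⁻] + 2[CO3²⁻] = (α₁ + 2α₂)·DIC
At pH 6.58: [H⁺]/K1 = 10^-0.25 = 0.56234, K2/[H⁺] = 10^-3.75 = 0.00017783
α₁ = 1/(1 + 0.56234 + 0.00017783) = 1/1.5625 = 0.6400; α₂ = α₁·K2/[H⁺] = 0.0001138
α₁ + 2α₂ = 0.6402
DIC = CA / (α₁ + 2α₂) = 0.624 / 0.6402 = 0.975 mmol/L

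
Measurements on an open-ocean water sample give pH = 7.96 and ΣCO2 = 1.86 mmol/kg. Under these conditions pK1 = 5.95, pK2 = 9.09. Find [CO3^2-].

[CO3²⁻] = 0.127 mmol/kg

α₂ = 1 / (1 + [H⁺]/K2 + [H⁺]²/(K1K2)) = 1 / (1 + 10^+1.13 + 10^-0.88)
   = 1 / (1 + 13.490 + 0.13183) = 1/14.621 = 0.06839
[CO3²⁻] = α₂ × DIC = 0.06839 × 1.86 = 0.127 mmol/kg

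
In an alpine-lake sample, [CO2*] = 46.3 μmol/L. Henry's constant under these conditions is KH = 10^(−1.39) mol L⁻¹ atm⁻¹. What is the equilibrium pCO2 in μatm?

pCO2 = 1140 μatm

KH = 10^(−1.39) = 4.074×10^-2 mol L⁻¹ atm⁻¹
pCO2 = [CO2*]/KH = 46.3×10^-6 / 4.074×10^-2 = 1.14×10^-3 atm = 1140 μatm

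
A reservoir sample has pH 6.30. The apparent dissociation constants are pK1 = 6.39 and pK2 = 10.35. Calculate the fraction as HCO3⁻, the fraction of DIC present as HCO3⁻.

α₁ = 0.448

α₁ = 1 / (1 + [H⁺]/K1 + K2/[H⁺]) = 1 / (1 + 10^+0.09 + 10^-4.05)
   = 1 / (1 + 1.2303 + 8.9125×10^-5) = 1/2.2304 = 0.4484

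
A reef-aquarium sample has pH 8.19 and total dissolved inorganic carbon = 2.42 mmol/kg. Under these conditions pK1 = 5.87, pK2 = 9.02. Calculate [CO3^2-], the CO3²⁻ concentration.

[CO3²⁻] = 0.311 mmol/kg

α₂ = 1 / (1 + [H⁺]/K2 + [H⁺]²/(K1K2)) = 1 / (1 + 10^+0.83 + 10^-1.49)
   = 1 / (1 + 6.7608 + 0.032359) = 1/7.7932 = 0.1283
[CO3²⁻] = α₂ × DIC = 0.1283 × 2.42 = 0.311 mmol/kg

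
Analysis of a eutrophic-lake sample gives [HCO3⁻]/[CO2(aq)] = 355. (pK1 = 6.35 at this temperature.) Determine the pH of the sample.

From K1 = [H⁺][HCO3⁻]/[CO2(aq)]:  pH = pK1 + log₁₀([HCO3⁻]/[CO2(aq)])
log₁₀(355) = +2.550
pH = 6.35 + (+2.550) = 8.90

pH = 8.90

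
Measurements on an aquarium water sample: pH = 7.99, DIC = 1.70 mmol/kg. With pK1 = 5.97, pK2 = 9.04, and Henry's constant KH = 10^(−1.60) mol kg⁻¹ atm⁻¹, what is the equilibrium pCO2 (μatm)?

α₀ = 1 / (1 + K1/[H⁺] + K1K2/[H⁺]²) = 1 / (1 + 10^+2.02 + 10^+0.97)
   = 1 / (1 + 104.71 + 9.3325) = 1/115.05 = 0.008692
[CO2*] = α₀ × DIC = 0.008692 × 1.70 = 0.01478 mmol/kg = 14.78 μmol/kg
pCO2 = [CO2*]/KH = 1.478×10^-5 / 2.512×10^-2 = 588 μatm

pCO2 = 588 μatm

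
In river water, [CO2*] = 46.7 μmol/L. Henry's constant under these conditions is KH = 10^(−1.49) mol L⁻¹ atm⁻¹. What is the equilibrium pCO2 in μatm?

KH = 10^(−1.49) = 3.236×10^-2 mol L⁻¹ atm⁻¹
pCO2 = [CO2*]/KH = 46.7×10^-6 / 3.236×10^-2 = 1.44×10^-3 atm = 1440 μatm

pCO2 = 1440 μatm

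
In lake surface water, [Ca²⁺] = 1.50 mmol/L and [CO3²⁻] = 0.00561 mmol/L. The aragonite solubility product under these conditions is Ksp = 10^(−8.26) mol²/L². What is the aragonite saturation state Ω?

Ksp = 10^(−8.26) = 5.495×10^-9
Ω = [Ca²⁺][CO3²⁻]/Ksp = (1.50×10^-3)(0.00561×10^-3) / 5.495×10^-9 = 1.53

Ω = 1.53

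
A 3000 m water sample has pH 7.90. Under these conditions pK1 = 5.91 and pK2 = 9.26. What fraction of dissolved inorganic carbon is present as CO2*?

α₀ = 1 / (1 + K1/[H⁺] + K1K2/[H⁺]²) = 1 / (1 + 10^+1.99 + 10^+0.63)
   = 1 / (1 + 97.724 + 4.2658) = 1/102.99 = 0.009710

α₀ = 0.00971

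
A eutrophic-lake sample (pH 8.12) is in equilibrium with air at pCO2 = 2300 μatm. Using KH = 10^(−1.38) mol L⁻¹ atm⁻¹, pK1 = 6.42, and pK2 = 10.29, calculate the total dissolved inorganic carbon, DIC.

[CO2*] = KH · pCO2 = 10^(−1.38) × 2300×10^-6 = 9.588×10^-5 mol/L
α₀ = 1/(1 + K1/[H⁺] + K1K2/[H⁺]²) = 1/(1 + 10^+1.70 + 10^-0.47) = 0.01943
DIC = [CO2*]/α₀ = 9.588×10^-5 / 0.01943 = 4.93 mmol/L

DIC = 4.93 mmol/L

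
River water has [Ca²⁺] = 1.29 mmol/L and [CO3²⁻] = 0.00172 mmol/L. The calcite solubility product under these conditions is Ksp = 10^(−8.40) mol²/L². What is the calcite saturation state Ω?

Ω = 0.557

Ksp = 10^(−8.40) = 3.981×10^-9
Ω = [Ca²⁺][CO3²⁻]/Ksp = (1.29×10^-3)(0.00172×10^-3) / 3.981×10^-9 = 0.557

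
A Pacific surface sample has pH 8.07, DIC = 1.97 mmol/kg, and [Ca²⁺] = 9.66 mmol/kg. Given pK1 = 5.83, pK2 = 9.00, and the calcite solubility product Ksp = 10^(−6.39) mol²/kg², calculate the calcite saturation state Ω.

α₂ = 1 / (1 + [H⁺]/K2 + [H⁺]²/(K1K2)) = 1 / (1 + 10^+0.93 + 10^-1.31)
   = 1 / (1 + 8.5114 + 0.048978) = 1/9.5604 = 0.1046
[CO3²⁻] = α₂ × DIC = 0.1046 × 1.97 = 0.2061 mmol/kg
Ksp = 10^(−6.39) = 4.074×10^-7
Ω = [Ca²⁺][CO3²⁻]/Ksp = (9.66×10^-3)(2.061×10^-4) / 4.074×10^-7 = 4.89

Ω = 4.89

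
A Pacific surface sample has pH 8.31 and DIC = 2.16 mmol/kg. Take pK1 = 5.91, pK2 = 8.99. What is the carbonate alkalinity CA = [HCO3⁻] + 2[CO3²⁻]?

CA = 2.52 mmol/kg

CA = [HCO3⁻] + 2[CO3²⁻] = (α₁ + 2α₂)·DIC
At pH 8.31: [H⁺]/K1 = 10^-2.40 = 0.0039811, K2/[H⁺] = 10^-0.68 = 0.20893
α₁ = 1/(1 + 0.0039811 + 0.20893) = 1/1.2129 = 0.8245; α₂ = α₁·K2/[H⁺] = 0.1723
α₁ + 2α₂ = 1.1690
CA = 1.1690 × 2.16 = 2.52 mmol/kg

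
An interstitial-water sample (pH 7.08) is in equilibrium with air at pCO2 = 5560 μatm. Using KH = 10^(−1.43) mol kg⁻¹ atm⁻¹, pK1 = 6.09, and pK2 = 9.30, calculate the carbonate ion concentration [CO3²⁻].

[CO2*] = KH · pCO2 = 10^(−1.43) × 5560×10^-6 = 2.066×10^-4 mol/kg
α₀ = 1/(1 + K1/[H⁺] + K1K2/[H⁺]²) = 1/(1 + 10^+0.99 + 10^-1.23) = 0.09233
DIC = [CO2*]/α₀ = 2.066×10^-4 / 0.09233 = 2.237 mmol/kg
[CO3²⁻] = α₂·DIC; α₂ = 0.005437, so [CO3²⁻] = 0.005437 × 2.237 = 0.0122 mmol/kg = 12.2 μmol/kg

[CO3²⁻] = 12.2 μmol/kg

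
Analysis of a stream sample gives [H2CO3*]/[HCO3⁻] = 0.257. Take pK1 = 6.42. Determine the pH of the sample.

pH = 7.01

From K1 = [H⁺][HCO3⁻]/[H2CO3*]:  pH = pK1 − log₁₀([H2CO3*]/[HCO3⁻])
log₁₀(0.257) = -0.590
pH = 6.42 − (-0.590) = 7.01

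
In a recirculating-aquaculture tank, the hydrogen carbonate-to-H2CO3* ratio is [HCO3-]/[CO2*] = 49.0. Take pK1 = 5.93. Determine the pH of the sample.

From K1 = [H⁺][HCO3-]/[CO2*]:  pH = pK1 + log₁₀([HCO3-]/[CO2*])
log₁₀(49.0) = +1.690
pH = 5.93 + (+1.690) = 7.62

pH = 7.62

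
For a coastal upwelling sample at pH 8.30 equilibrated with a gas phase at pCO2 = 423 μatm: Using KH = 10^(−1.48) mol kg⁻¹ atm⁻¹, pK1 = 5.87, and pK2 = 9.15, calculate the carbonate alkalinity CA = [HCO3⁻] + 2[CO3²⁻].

CA = 4.84 mmol/kg

[CO2*] = KH · pCO2 = 10^(−1.48) × 423×10^-6 = 1.401×10^-5 mol/kg
α₀ = 1/(1 + K1/[H⁺] + K1K2/[H⁺]²) = 1/(1 + 10^+2.43 + 10^+1.58) = 0.003245
DIC = [CO2*]/α₀ = 1.401×10^-5 / 0.003245 = 4.317 mmol/kg
CA = (α₁ + 2α₂)·DIC = (0.8734 + 2×0.1234) × 4.317 = 4.84 mmol/kg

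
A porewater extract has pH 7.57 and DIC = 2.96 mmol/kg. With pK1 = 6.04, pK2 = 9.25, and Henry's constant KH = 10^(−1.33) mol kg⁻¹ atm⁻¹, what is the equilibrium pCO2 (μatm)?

pCO2 = 1780 μatm

α₀ = 1 / (1 + K1/[H⁺] + K1K2/[H⁺]²) = 1 / (1 + 10^+1.53 + 10^-0.15)
   = 1 / (1 + 33.884 + 0.70795) = 1/35.592 = 0.02810
[CO2*] = α₀ × DIC = 0.02810 × 2.96 = 0.08316 mmol/kg
pCO2 = [CO2*]/KH = 8.316×10^-5 / 4.677×10^-2 = 1780 μatm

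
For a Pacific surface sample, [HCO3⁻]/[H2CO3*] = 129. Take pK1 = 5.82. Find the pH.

From K1 = [H⁺][HCO3⁻]/[H2CO3*]:  pH = pK1 + log₁₀([HCO3⁻]/[H2CO3*])
log₁₀(129) = +2.111
pH = 5.82 + (+2.111) = 7.93

pH = 7.93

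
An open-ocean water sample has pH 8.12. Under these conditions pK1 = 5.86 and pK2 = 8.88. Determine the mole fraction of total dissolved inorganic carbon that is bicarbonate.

α₁ = 0.848

α₁ = 1 / (1 + [H⁺]/K1 + K2/[H⁺]) = 1 / (1 + 10^-2.26 + 10^-0.76)
   = 1 / (1 + 0.0054954 + 0.17378) = 1/1.1793 = 0.8480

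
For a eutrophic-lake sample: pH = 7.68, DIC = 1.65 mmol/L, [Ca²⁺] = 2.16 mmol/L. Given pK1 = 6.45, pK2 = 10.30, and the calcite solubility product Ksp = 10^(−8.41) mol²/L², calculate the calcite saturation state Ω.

α₂ = 1 / (1 + [H⁺]/K2 + [H⁺]²/(K1K2)) = 1 / (1 + 10^+2.62 + 10^+1.39)
   = 1 / (1 + 416.87 + 24.547) = 1/442.42 = 0.002260
[CO3²⁻] = α₂ × DIC = 0.002260 × 1.65 = 0.003730 mmol/L = 3.730 μmol/L
Ksp = 10^(−8.41) = 3.890×10^-9
Ω = [Ca²⁺][CO3²⁻]/Ksp = (2.16×10^-3)(3.730×10^-6) / 3.890×10^-9 = 2.07

Ω = 2.07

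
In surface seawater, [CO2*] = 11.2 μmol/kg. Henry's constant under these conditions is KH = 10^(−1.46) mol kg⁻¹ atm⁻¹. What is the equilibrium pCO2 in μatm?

pCO2 = 323 μatm

KH = 10^(−1.46) = 3.467×10^-2 mol kg⁻¹ atm⁻¹
pCO2 = [CO2*]/KH = 11.2×10^-6 / 3.467×10^-2 = 3.23×10^-4 atm = 323 μatm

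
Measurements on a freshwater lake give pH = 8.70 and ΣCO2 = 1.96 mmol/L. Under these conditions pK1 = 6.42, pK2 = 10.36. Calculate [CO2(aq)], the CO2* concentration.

[CO2*] = 10.0 μmol/L

α₀ = 1 / (1 + K1/[H⁺] + K1K2/[H⁺]²) = 1 / (1 + 10^+2.28 + 10^+0.62)
   = 1 / (1 + 190.55 + 4.1687) = 1/195.71 = 0.005109
[CO2*] = α₀ × DIC = 0.005109 × 1.96 = 0.0100 mmol/L = 10.0 μmol/L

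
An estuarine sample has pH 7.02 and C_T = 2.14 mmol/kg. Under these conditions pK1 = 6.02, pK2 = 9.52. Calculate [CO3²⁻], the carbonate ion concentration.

[CO3²⁻] = 6.13 μmol/kg

α₂ = 1 / (1 + [H⁺]/K2 + [H⁺]²/(K1K2)) = 1 / (1 + 10^+2.50 + 10^+1.50)
   = 1 / (1 + 316.23 + 31.623) = 1/348.85 = 0.002867
[CO3²⁻] = α₂ × DIC = 0.002867 × 2.14 = 0.00613 mmol/kg = 6.13 μmol/kg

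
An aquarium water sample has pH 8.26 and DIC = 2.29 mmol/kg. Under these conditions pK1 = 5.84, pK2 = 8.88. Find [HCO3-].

[HCO3⁻] = 1.84 mmol/kg

α₁ = 1 / (1 + [H⁺]/K1 + K2/[H⁺]) = 1 / (1 + 10^-2.42 + 10^-0.62)
   = 1 / (1 + 0.0038019 + 0.23988) = 1/1.2437 = 0.8041
[HCO3⁻] = α₁ × DIC = 0.8041 × 2.29 = 1.84 mmol/kg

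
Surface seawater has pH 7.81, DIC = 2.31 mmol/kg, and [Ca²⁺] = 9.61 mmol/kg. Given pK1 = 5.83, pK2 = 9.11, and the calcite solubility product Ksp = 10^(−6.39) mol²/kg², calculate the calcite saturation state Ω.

α₂ = 1 / (1 + [H⁺]/K2 + [H⁺]²/(K1K2)) = 1 / (1 + 10^+1.30 + 10^-0.68)
   = 1 / (1 + 19.953 + 0.20893) = 1/21.162 = 0.04726
[CO3²⁻] = α₂ × DIC = 0.04726 × 2.31 = 0.1092 mmol/kg
Ksp = 10^(−6.39) = 4.074×10^-7
Ω = [Ca²⁺][CO3²⁻]/Ksp = (9.61×10^-3)(1.092×10^-4) / 4.074×10^-7 = 2.58

Ω = 2.58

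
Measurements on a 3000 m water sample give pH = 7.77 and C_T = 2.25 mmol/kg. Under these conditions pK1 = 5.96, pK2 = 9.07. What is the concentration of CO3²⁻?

α₂ = 1 / (1 + [H⁺]/K2 + [H⁺]²/(K1K2)) = 1 / (1 + 10^+1.30 + 10^-0.51)
   = 1 / (1 + 19.953 + 0.30903) = 1/21.262 = 0.04703
[CO3²⁻] = α₂ × DIC = 0.04703 × 2.25 = 0.106 mmol/kg

[CO3²⁻] = 0.106 mmol/kg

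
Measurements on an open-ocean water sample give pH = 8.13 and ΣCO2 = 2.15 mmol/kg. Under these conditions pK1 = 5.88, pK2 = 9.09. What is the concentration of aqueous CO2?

α₀ = 1 / (1 + K1/[H⁺] + K1K2/[H⁺]²) = 1 / (1 + 10^+2.25 + 10^+1.29)
   = 1 / (1 + 177.83 + 19.498) = 1/198.33 = 0.005042
[CO2*] = α₀ × DIC = 0.005042 × 2.15 = 0.0108 mmol/kg = 10.8 μmol/kg

[CO2*] = 10.8 μmol/kg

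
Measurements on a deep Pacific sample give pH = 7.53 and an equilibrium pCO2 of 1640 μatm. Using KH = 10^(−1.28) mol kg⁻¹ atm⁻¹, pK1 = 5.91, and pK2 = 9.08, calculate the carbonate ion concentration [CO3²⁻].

[CO2*] = KH · pCO2 = 10^(−1.28) × 1640×10^-6 = 8.607×10^-5 mol/kg
α₀ = 1/(1 + K1/[H⁺] + K1K2/[H⁺]²) = 1/(1 + 10^+1.62 + 10^+0.07) = 0.02280
DIC = [CO2*]/α₀ = 8.607×10^-5 / 0.02280 = 3.775 mmol/kg
[CO3²⁻] = α₂·DIC; α₂ = 0.02679, so [CO3²⁻] = 0.02679 × 3.775 = 0.101 mmol/kg

[CO3²⁻] = 0.101 mmol/kg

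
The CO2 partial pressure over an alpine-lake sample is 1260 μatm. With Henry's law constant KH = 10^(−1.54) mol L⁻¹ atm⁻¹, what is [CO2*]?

KH = 10^(−1.54) = 2.884×10^-2 mol L⁻¹ atm⁻¹
[CO2*] = KH · pCO2 = 2.884×10^-2 × 1260×10^-6 atm = 3.63×10^-5 mol/L

[CO2*] = 36.3 μmol/L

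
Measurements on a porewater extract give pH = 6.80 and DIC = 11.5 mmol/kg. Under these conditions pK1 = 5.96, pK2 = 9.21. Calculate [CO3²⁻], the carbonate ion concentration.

[CO3²⁻] = 0.0390 mmol/kg

α₂ = 1 / (1 + [H⁺]/K2 + [H⁺]²/(K1K2)) = 1 / (1 + 10^+2.41 + 10^+1.57)
   = 1 / (1 + 257.04 + 37.154) = 1/295.19 = 0.003388
[CO3²⁻] = α₂ × DIC = 0.003388 × 11.5 = 0.0390 mmol/kg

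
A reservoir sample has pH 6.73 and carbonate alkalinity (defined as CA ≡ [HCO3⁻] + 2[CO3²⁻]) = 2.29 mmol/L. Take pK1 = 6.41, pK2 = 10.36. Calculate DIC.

CA = [HCO3⁻] + 2[CO3²⁻] = (α₁ + 2α₂)·DIC
At pH 6.73: [H⁺]/K1 = 10^-0.32 = 0.47863, K2/[H⁺] = 10^-3.63 = 0.00023442
α₁ = 1/(1 + 0.47863 + 0.00023442) = 1/1.4789 = 0.6762; α₂ = α₁·K2/[H⁺] = 0.0001585
α₁ + 2α₂ = 0.6765
DIC = CA / (α₁ + 2α₂) = 2.29 / 0.6765 = 3.39 mmol/L

DIC = 3.39 mmol/L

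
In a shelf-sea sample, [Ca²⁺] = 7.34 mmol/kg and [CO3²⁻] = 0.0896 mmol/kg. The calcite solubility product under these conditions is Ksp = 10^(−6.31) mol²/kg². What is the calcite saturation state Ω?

Ksp = 10^(−6.31) = 4.898×10^-7
Ω = [Ca²⁺][CO3²⁻]/Ksp = (7.34×10^-3)(0.0896×10^-3) / 4.898×10^-7 = 1.34

Ω = 1.34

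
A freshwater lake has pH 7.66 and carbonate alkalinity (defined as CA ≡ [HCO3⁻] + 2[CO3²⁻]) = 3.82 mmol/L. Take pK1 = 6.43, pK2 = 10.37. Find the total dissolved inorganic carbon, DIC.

CA = [HCO3⁻] + 2[CO3²⁻] = (α₁ + 2α₂)·DIC
At pH 7.66: [H⁺]/K1 = 10^-1.23 = 0.058884, K2/[H⁺] = 10^-2.71 = 0.0019498
α₁ = 1/(1 + 0.058884 + 0.0019498) = 1/1.0608 = 0.9427; α₂ = α₁·K2/[H⁺] = 0.001838
α₁ + 2α₂ = 0.9463
DIC = CA / (α₁ + 2α₂) = 3.82 / 0.9463 = 4.04 mmol/L

DIC = 4.04 mmol/L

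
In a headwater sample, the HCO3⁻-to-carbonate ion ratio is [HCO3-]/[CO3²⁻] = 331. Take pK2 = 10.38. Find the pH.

pH = 7.86

From K2 = [H⁺][CO3²⁻]/[HCO3-]:  pH = pK2 − log₁₀([HCO3-]/[CO3²⁻])
log₁₀(331) = +2.520
pH = 10.38 − (+2.520) = 7.86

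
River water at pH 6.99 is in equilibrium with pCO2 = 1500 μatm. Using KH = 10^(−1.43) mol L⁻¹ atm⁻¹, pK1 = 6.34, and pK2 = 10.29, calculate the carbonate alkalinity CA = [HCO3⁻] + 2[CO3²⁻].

[CO2*] = KH · pCO2 = 10^(−1.43) × 1500×10^-6 = 5.573×10^-5 mol/L
α₀ = 1/(1 + K1/[H⁺] + K1K2/[H⁺]²) = 1/(1 + 10^+0.65 + 10^-2.65) = 0.1828
DIC = [CO2*]/α₀ = 5.573×10^-5 / 0.1828 = 0.3048 mmol/L
CA = (α₁ + 2α₂)·DIC = (0.8167 + 2×0.0004093) × 0.3048 = 0.249 mmol/L

CA = 0.249 mmol/L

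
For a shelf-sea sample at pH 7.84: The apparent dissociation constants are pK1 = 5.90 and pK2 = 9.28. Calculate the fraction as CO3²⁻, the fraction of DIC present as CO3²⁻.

α₂ = 1 / (1 + [H⁺]/K2 + [H⁺]²/(K1K2)) = 1 / (1 + 10^+1.44 + 10^-0.50)
   = 1 / (1 + 27.542 + 0.31623) = 1/28.859 = 0.03465

α₂ = 0.0347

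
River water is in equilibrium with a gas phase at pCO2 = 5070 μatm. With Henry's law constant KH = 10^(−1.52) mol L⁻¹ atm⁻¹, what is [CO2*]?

[CO2*] = 153 μmol/L

KH = 10^(−1.52) = 3.020×10^-2 mol L⁻¹ atm⁻¹
[CO2*] = KH · pCO2 = 3.020×10^-2 × 5070×10^-6 atm = 1.53×10^-4 mol/L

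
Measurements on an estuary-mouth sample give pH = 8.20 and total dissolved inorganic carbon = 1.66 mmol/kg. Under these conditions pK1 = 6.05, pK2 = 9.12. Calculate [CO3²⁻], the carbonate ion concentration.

[CO3²⁻] = 0.177 mmol/kg

α₂ = 1 / (1 + [H⁺]/K2 + [H⁺]²/(K1K2)) = 1 / (1 + 10^+0.92 + 10^-1.23)
   = 1 / (1 + 8.3176 + 0.058884) = 1/9.3765 = 0.1066
[CO3²⁻] = α₂ × DIC = 0.1066 × 1.66 = 0.177 mmol/kg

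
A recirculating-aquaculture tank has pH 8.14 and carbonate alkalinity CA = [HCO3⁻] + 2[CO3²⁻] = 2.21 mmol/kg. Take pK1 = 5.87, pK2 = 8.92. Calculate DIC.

CA = [HCO3⁻] + 2[CO3²⁻] = (α₁ + 2α₂)·DIC
At pH 8.14: [H⁺]/K1 = 10^-2.27 = 0.0053703, K2/[H⁺] = 10^-0.78 = 0.16596
α₁ = 1/(1 + 0.0053703 + 0.16596) = 1/1.1713 = 0.8537; α₂ = α₁·K2/[H⁺] = 0.1417
α₁ + 2α₂ = 1.1371
DIC = CA / (α₁ + 2α₂) = 2.21 / 1.1371 = 1.94 mmol/kg

DIC = 1.94 mmol/kg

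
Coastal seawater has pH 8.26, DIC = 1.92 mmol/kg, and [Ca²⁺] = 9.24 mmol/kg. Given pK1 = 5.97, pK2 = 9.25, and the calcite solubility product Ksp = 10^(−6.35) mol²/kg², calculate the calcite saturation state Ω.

Ω = 3.67

α₂ = 1 / (1 + [H⁺]/K2 + [H⁺]²/(K1K2)) = 1 / (1 + 10^+0.99 + 10^-1.30)
   = 1 / (1 + 9.7724 + 0.050119) = 1/10.822 = 0.09240
[CO3²⁻] = α₂ × DIC = 0.09240 × 1.92 = 0.1774 mmol/kg
Ksp = 10^(−6.35) = 4.467×10^-7
Ω = [Ca²⁺][CO3²⁻]/Ksp = (9.24×10^-3)(1.774×10^-4) / 4.467×10^-7 = 3.67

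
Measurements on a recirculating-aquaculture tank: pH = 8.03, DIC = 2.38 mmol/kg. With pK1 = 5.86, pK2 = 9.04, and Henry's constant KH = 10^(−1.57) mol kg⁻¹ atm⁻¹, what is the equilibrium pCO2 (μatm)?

α₀ = 1 / (1 + K1/[H⁺] + K1K2/[H⁺]²) = 1 / (1 + 10^+2.17 + 10^+1.16)
   = 1 / (1 + 147.91 + 14.454) = 1/163.37 = 0.006121
[CO2*] = α₀ × DIC = 0.006121 × 2.38 = 0.01457 mmol/kg = 14.57 μmol/kg
pCO2 = [CO2*]/KH = 1.457×10^-5 / 2.692×10^-2 = 541 μatm

pCO2 = 541 μatm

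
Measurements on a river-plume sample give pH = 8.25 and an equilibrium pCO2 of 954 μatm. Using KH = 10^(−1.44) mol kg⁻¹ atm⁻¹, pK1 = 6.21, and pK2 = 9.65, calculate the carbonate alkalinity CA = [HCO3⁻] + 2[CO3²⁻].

CA = 4.10 mmol/kg

[CO2*] = KH · pCO2 = 10^(−1.44) × 954×10^-6 = 3.464×10^-5 mol/kg
α₀ = 1/(1 + K1/[H⁺] + K1K2/[H⁺]²) = 1/(1 + 10^+2.04 + 10^+0.64) = 0.008695
DIC = [CO2*]/α₀ = 3.464×10^-5 / 0.008695 = 3.984 mmol/kg
CA = (α₁ + 2α₂)·DIC = (0.9534 + 2×0.03795) × 3.984 = 4.10 mmol/kg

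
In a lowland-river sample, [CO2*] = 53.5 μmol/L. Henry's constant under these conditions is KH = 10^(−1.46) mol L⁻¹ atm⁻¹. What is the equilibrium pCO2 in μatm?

KH = 10^(−1.46) = 3.467×10^-2 mol L⁻¹ atm⁻¹
pCO2 = [CO2*]/KH = 53.5×10^-6 / 3.467×10^-2 = 1.54×10^-3 atm = 1540 μatm

pCO2 = 1540 μatm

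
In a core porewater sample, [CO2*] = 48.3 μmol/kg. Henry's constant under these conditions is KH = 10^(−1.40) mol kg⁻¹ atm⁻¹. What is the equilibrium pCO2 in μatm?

KH = 10^(−1.40) = 3.981×10^-2 mol kg⁻¹ atm⁻¹
pCO2 = [CO2*]/KH = 48.3×10^-6 / 3.981×10^-2 = 1.21×10^-3 atm = 1210 μatm

pCO2 = 1210 μatm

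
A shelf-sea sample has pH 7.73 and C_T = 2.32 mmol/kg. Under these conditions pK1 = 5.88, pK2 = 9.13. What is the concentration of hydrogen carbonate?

[HCO3⁻] = 2.20 mmol/kg

α₁ = 1 / (1 + [H⁺]/K1 + K2/[H⁺]) = 1 / (1 + 10^-1.85 + 10^-1.40)
   = 1 / (1 + 0.014125 + 0.039811) = 1/1.0539 = 0.9488
[HCO3⁻] = α₁ × DIC = 0.9488 × 2.32 = 2.20 mmol/kg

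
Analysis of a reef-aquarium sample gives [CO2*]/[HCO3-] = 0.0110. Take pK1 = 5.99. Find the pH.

pH = 7.95

From K1 = [H⁺][HCO3-]/[CO2*]:  pH = pK1 − log₁₀([CO2*]/[HCO3-])
log₁₀(0.0110) = -1.959
pH = 5.99 − (-1.959) = 7.95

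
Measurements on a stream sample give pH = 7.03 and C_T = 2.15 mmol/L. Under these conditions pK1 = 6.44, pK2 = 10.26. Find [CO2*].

[CO2*] = 0.439 mmol/L

α₀ = 1 / (1 + K1/[H⁺] + K1K2/[H⁺]²) = 1 / (1 + 10^+0.59 + 10^-2.64)
   = 1 / (1 + 3.8905 + 0.0022909) = 1/4.8927 = 0.2044
[CO2*] = α₀ × DIC = 0.2044 × 2.15 = 0.439 mmol/L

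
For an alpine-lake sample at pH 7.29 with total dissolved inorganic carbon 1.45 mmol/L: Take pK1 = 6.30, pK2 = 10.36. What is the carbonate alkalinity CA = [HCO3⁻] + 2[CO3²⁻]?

CA = [HCO3⁻] + 2[CO3²⁻] = (α₁ + 2α₂)·DIC
At pH 7.29: [H⁺]/K1 = 10^-0.99 = 0.10233, K2/[H⁺] = 10^-3.07 = 0.00085114
α₁ = 1/(1 + 0.10233 + 0.00085114) = 1/1.1032 = 0.9065; α₂ = α₁·K2/[H⁺] = 0.0007715
α₁ + 2α₂ = 0.9080
CA = 0.9080 × 1.45 = 1.32 mmol/L

CA = 1.32 mmol/L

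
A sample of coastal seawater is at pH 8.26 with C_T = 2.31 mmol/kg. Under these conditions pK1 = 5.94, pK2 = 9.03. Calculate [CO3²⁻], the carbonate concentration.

[CO3²⁻] = 0.334 mmol/kg

α₂ = 1 / (1 + [H⁺]/K2 + [H⁺]²/(K1K2)) = 1 / (1 + 10^+0.77 + 10^-1.55)
   = 1 / (1 + 5.8884 + 0.028184) = 1/6.9166 = 0.1446
[CO3²⁻] = α₂ × DIC = 0.1446 × 2.31 = 0.334 mmol/kg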